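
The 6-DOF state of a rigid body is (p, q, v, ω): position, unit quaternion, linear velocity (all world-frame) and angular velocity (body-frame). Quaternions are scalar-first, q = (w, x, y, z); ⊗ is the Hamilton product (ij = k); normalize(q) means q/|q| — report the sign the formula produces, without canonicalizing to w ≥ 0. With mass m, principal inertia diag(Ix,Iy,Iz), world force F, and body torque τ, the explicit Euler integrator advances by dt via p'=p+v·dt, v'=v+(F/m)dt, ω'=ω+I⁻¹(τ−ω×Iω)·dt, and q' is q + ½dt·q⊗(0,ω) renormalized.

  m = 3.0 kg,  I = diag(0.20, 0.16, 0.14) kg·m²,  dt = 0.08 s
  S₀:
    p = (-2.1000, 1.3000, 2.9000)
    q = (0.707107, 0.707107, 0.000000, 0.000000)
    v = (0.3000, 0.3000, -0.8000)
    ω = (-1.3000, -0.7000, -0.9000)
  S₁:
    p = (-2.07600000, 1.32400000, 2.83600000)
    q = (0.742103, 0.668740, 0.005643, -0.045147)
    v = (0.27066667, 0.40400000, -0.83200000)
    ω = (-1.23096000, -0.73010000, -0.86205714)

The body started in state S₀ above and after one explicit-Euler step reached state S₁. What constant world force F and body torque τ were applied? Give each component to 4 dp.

F = (-1.1000, 3.9000, -1.2000)
τ = (0.1600, 0.0100, 0.0300)

rate change Δω = (0.06904000, -0.03010000, 0.03794286)
ω₀×(Iω₀) = (-0.0126, 0.0702, -0.0364)
applied torque τ = (0.1600, 0.0100, 0.0300)
v₁ − v₀ = (-0.02933333, 0.10400000, -0.03200000)
applied force F = (-1.1000, 3.9000, -1.2000)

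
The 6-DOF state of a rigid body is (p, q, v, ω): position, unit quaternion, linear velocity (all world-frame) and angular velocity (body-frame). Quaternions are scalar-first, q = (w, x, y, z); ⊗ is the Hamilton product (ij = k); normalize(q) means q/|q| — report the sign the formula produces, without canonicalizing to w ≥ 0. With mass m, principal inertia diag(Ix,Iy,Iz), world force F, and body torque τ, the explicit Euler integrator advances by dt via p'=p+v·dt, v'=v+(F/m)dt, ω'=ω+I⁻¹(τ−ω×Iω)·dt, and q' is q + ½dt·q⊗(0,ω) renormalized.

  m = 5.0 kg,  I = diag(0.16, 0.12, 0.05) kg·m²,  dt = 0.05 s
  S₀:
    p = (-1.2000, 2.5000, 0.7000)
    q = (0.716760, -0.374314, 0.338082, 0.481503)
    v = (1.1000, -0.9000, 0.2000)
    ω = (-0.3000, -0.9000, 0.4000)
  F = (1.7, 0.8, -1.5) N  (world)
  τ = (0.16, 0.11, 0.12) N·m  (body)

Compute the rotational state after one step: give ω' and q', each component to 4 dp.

ω' = (-0.2579, -0.8487, 0.5308)
q' = (0.7165, -0.3654, 0.3220, 0.4995)

ω×(Iω) gyroscopic = (0.0252, -0.0132, -0.0108)
angular accel α = (0.8425, 1.0267, 2.6160)
ω' = ω + α·dt = (-0.2579, -0.8487, 0.5308)
q⊗(0,ω) = (-0.0006216, 0.3535575, -0.6398093, 0.7250112)
q + ½dt·q⊗(0,ω), renormalized = (0.7165, -0.3654, 0.3220, 0.4995)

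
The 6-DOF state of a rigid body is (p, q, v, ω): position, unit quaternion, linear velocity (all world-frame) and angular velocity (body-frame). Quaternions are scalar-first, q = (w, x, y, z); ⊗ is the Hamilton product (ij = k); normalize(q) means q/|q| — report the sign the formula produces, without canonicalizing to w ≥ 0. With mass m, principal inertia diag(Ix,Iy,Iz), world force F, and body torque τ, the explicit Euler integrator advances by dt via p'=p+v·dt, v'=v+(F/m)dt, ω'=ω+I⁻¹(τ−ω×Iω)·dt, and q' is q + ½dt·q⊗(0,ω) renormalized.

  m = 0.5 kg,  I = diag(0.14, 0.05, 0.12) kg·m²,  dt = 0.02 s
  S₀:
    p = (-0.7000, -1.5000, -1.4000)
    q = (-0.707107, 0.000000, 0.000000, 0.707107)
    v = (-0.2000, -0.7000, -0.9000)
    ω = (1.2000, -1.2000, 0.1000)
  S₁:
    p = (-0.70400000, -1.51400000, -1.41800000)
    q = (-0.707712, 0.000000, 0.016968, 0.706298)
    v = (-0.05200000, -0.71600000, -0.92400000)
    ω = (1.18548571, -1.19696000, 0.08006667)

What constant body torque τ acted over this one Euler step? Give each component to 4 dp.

ω₁ − ω₀ = (-0.01451429, 0.00304000, -0.01993333)
gyro term ω₀×Iω₀ = (-0.0084, 0.0024, 0.1296)
τ = I·(Δω/dt) + ω₀×(Iω₀) = (-0.1100, 0.0100, 0.0100)

τ = (-0.1100, 0.0100, 0.0100)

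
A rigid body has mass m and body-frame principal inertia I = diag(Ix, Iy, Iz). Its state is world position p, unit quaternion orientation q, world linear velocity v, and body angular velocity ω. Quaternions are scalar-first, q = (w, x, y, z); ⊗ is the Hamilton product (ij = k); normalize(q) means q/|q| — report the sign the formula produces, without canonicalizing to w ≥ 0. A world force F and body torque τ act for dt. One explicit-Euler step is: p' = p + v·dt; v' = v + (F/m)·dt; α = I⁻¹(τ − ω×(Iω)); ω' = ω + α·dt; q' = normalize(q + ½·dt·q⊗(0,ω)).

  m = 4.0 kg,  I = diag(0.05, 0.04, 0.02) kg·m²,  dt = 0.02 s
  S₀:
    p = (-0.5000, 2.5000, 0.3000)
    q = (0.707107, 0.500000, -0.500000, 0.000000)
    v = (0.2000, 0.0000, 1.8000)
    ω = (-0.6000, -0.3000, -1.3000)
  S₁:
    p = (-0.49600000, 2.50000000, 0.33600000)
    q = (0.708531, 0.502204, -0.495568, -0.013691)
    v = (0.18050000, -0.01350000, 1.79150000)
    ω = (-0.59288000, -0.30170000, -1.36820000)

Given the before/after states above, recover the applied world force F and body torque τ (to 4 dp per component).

F = (-3.9000, -2.7000, -1.7000)
τ = (0.0100, 0.0200, -0.0700)

velocity change Δv = (-0.01950000, -0.01350000, -0.00850000)
F = m·Δv/dt = (-3.9000, -2.7000, -1.7000)
ω₁ − ω₀ = (0.00712000, -0.00170000, -0.06820000)
gyro term ω₀×Iω₀ = (-0.0078, 0.0234, -0.0018)
τ = I·(Δω/dt) + ω₀×(Iω₀) = (0.0100, 0.0200, -0.0700)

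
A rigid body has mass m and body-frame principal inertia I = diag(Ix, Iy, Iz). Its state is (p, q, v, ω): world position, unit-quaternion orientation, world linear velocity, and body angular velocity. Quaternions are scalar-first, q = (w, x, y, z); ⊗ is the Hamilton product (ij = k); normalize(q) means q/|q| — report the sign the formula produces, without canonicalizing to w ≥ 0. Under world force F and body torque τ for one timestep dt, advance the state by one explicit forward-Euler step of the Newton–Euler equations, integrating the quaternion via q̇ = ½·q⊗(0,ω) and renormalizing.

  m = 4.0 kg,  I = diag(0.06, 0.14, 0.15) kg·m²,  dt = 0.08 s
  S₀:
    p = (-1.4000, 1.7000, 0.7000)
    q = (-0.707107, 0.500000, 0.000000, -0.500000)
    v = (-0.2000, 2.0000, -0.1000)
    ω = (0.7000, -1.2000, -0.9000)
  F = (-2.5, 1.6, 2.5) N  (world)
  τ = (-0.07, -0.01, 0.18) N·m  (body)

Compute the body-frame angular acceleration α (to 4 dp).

α = (-1.3467, -0.4764, 1.6480)

precession coupling ω×(Iω) = (0.0108, 0.0567, -0.0672)
(τ − ω×Iω)/I = (-1.3467, -0.4764, 1.6480)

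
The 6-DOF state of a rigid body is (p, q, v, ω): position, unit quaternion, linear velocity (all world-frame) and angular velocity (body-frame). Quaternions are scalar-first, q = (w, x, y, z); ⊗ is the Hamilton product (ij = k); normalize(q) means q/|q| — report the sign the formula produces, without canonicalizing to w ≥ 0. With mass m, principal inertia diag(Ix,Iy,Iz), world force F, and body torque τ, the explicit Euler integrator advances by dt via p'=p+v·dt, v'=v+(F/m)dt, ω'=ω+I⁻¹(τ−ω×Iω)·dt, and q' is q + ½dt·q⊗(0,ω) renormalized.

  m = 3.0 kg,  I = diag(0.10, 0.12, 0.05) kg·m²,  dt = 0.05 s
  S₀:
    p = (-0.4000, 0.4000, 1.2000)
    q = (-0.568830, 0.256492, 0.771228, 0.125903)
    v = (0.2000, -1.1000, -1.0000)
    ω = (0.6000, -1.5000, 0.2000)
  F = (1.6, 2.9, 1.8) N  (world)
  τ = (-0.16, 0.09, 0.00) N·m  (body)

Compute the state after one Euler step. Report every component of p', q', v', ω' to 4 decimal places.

p' = p + v·dt = (-0.3900, 0.3450, 1.1500)
v + (F/m)dt = (0.2267, -1.0517, -0.9700)
α = I⁻¹(τ − ω×Iω) = (-1.8100, 0.7000, 0.3600)
ω' = ω + α·dt = (0.5095, -1.4650, 0.2180)
2q̇ = q⊗(0,ω) = (0.9777662, 0.0018021, 0.8774884, -0.9612408)
q + ½dt·q⊗(0,ω), renormalized = (-0.5439, 0.2563, 0.7925, 0.1018)

p' = (-0.3900, 0.3450, 1.1500)
q' = (-0.5439, 0.2563, 0.7925, 0.1018)
v' = (0.2267, -1.0517, -0.9700)
ω' = (0.5095, -1.4650, 0.2180)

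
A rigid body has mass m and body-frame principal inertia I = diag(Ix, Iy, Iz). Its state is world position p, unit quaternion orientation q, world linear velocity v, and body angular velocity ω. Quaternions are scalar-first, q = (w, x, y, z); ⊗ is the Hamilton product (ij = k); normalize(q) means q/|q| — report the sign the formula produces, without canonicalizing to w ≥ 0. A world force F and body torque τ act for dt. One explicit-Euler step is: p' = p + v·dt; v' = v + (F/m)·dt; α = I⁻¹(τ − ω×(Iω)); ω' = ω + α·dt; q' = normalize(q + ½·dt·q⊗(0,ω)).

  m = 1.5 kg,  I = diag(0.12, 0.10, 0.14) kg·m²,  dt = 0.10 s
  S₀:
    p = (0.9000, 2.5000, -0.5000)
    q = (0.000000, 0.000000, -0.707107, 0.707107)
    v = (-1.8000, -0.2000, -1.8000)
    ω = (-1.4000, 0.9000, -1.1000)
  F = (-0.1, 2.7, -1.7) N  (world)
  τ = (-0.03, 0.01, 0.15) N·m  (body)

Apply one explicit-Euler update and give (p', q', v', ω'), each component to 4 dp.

p' = (0.7200, 2.4800, -0.6800)
q' = (0.0704, 0.0070, -0.7529, 0.6544)
v' = (-1.8067, -0.0200, -1.9133)
ω' = (-1.3920, 0.9408, -1.0109)

new position p' = (0.7200, 2.4800, -0.6800)
v' = v + a·dt = (-1.8067, -0.0200, -1.9133)
angular accel α = (0.0800, 0.4080, 0.8914)
ω' = ω + α·dt = (-1.3920, 0.9408, -1.0109)
Hamilton product q⊗(0,ω) = (1.4142140, 0.1414214, -0.9899498, -0.9899498)
updated quaternion q' = (0.0704, 0.0070, -0.7529, 0.6544)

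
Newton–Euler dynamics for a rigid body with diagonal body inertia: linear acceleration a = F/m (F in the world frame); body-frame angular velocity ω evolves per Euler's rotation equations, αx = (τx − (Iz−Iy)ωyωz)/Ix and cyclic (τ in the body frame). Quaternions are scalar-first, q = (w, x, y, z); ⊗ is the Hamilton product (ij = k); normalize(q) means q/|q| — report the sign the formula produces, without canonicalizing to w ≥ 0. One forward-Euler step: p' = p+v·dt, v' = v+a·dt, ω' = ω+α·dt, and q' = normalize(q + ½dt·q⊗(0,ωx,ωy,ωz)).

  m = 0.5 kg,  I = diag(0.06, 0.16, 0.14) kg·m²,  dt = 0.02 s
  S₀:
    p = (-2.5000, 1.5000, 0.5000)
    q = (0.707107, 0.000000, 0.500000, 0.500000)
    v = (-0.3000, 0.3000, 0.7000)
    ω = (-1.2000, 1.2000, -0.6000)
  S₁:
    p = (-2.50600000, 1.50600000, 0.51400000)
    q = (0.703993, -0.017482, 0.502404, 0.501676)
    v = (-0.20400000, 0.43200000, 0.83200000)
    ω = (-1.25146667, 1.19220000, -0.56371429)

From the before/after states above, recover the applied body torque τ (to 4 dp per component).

τ = (-0.1400, -0.1200, 0.1100)

ω₁ − ω₀ = (-0.05146667, -0.00780000, 0.03628571)
τ = I·(Δω/dt) + ω₀×(Iω₀) = (-0.1400, -0.1200, 0.1100)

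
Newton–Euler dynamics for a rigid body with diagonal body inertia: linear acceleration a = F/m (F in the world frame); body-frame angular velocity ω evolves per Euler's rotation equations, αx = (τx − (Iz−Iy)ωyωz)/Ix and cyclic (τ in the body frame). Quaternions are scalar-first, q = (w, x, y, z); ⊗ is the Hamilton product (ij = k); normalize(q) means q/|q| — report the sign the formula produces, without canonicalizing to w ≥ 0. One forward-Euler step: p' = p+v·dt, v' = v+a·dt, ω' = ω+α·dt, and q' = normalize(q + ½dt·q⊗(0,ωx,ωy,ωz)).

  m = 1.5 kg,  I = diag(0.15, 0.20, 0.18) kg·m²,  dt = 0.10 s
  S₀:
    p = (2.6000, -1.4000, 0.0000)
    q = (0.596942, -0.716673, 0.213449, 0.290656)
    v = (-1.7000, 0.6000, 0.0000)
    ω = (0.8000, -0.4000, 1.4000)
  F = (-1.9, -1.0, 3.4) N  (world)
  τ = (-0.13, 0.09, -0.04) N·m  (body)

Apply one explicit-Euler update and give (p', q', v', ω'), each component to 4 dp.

p' = (2.4300, -1.3400, 0.0000)
q' = (0.6074, -0.6697, 0.2624, 0.3371)
v' = (-1.8267, 0.5333, 0.2267)
ω' = (0.7059, -0.3382, 1.3867)

p + v·dt = (2.4300, -1.3400, 0.0000)
new velocity v' = (-1.8267, 0.5333, 0.2267)
ω×(Iω) gyroscopic = (0.0112, -0.0336, -0.0160)
α = I⁻¹(τ − ω×Iω) = (-0.9413, 0.6180, -0.1333)
ω' = ω + α·dt = (0.7059, -0.3382, 1.3867)
q⊗(0,ω) = (0.2517996, 0.8926446, 0.9970902, 0.9516288)
q + ½dt·q⊗(0,ω), renormalized = (0.6074, -0.6697, 0.2624, 0.3371)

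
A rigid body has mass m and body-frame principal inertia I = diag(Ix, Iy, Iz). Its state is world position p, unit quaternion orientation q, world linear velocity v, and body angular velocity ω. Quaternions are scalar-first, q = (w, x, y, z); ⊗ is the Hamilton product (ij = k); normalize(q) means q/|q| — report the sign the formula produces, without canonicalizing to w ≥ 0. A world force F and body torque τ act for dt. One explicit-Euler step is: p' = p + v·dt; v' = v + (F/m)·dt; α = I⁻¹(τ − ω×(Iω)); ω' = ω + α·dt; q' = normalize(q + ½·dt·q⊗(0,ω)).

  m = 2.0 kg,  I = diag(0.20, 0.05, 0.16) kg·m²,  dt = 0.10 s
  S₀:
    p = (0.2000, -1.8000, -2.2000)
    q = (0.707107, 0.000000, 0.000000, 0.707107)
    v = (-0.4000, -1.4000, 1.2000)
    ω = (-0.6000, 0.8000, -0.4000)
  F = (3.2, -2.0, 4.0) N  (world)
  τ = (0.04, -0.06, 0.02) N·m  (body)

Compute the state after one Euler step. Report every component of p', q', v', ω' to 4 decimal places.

p + v·dt = (0.1600, -1.9400, -2.0800)
v + (F/m)dt = (-0.2400, -1.5000, 1.4000)
(τ − ω×Iω)/I = (0.3760, -1.3920, -0.3250)
ω + α·dt = (-0.5624, 0.6608, -0.4325)
Hamilton product q⊗(0,ω) = (0.2828428, -0.9899498, 0.1414214, -0.2828428)
q' = normalize(q + ½dt·q⊗(0,ω)) = (0.7202, -0.0494, 0.0071, 0.6920)

p' = (0.1600, -1.9400, -2.0800)
q' = (0.7202, -0.0494, 0.0071, 0.6920)
v' = (-0.2400, -1.5000, 1.4000)
ω' = (-0.5624, 0.6608, -0.4325)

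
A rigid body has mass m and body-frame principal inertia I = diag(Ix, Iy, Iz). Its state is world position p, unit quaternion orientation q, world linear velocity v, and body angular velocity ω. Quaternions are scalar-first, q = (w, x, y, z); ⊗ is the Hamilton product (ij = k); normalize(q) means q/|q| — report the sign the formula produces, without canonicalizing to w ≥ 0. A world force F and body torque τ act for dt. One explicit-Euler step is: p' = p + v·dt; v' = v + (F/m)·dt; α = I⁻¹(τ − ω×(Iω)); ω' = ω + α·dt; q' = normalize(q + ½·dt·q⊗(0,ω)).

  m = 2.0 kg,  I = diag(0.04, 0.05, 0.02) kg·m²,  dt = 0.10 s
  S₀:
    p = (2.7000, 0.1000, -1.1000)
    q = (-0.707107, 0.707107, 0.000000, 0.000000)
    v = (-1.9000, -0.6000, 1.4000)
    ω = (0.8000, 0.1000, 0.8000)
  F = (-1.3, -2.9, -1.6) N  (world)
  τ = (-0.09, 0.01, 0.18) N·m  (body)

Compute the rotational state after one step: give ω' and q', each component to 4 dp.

angular accel α = (-2.1900, -0.0560, 8.9600)
ω + α·dt = (0.5810, 0.0944, 1.6960)
2q̇ = q⊗(0,ω) = (-0.5656856, -0.5656856, -0.6363963, -0.4949749)
q' = normalize(q + ½dt·q⊗(0,ω)) = (-0.7342, 0.6777, -0.0318, -0.0247)

ω' = (0.5810, 0.0944, 1.6960)
q' = (-0.7342, 0.6777, -0.0318, -0.0247)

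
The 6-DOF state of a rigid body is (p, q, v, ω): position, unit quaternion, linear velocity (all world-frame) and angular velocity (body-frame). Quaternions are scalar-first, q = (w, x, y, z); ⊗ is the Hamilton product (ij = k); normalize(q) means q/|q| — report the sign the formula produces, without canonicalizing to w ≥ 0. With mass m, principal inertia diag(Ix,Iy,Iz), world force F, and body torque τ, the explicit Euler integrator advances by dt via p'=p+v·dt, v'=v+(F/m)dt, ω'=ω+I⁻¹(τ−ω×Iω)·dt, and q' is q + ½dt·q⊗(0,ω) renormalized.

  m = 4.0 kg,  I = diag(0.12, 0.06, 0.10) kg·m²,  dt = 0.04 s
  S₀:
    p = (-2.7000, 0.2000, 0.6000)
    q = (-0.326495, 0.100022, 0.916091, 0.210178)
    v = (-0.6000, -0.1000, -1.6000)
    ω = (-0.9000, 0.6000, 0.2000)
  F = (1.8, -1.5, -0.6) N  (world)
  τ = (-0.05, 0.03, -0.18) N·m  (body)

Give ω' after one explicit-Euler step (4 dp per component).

precession coupling ω×(Iω) = (0.0048, -0.0036, 0.0324)
(τ − ω×Iω)/I = (-0.4567, 0.5600, -2.1240)
new body rate ω' = (-0.9183, 0.6224, 0.1150)

ω' = (-0.9183, 0.6224, 0.1150)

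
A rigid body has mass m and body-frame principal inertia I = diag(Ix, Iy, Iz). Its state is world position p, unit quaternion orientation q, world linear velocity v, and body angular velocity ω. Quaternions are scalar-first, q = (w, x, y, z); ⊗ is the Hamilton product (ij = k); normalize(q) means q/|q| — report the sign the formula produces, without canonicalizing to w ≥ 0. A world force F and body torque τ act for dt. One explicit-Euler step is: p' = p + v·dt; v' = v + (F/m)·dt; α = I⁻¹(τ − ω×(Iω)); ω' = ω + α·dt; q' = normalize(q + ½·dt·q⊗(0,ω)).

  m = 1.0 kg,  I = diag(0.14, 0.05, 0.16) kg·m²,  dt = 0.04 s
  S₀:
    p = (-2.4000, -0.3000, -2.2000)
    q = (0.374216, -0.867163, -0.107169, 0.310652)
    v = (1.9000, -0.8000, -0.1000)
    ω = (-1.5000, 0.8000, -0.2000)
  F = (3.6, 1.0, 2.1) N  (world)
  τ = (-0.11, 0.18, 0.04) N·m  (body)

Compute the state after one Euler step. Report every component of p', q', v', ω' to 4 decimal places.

gyro term ω×Iω = (-0.0176, -0.0060, 0.1080)
α = I⁻¹(τ − ω×Iω) = (-0.6600, 3.7200, -0.4250)
new body rate ω' = (-1.5264, 0.9488, -0.2170)
q⊗(0,ω) = (-1.1528789, -0.7884118, -0.3400378, -0.9293271)
q' = normalize(q + ½dt·q⊗(0,ω)) = (0.3510, -0.8824, -0.1139, 0.2919)
a = F/m = (3.6000, 1.0000, 2.1000)
p + v·dt = (-2.3240, -0.3320, -2.2040)
v + (F/m)dt = (2.0440, -0.7600, -0.0160)

p' = (-2.3240, -0.3320, -2.2040)
q' = (0.3510, -0.8824, -0.1139, 0.2919)
v' = (2.0440, -0.7600, -0.0160)
ω' = (-1.5264, 0.9488, -0.2170)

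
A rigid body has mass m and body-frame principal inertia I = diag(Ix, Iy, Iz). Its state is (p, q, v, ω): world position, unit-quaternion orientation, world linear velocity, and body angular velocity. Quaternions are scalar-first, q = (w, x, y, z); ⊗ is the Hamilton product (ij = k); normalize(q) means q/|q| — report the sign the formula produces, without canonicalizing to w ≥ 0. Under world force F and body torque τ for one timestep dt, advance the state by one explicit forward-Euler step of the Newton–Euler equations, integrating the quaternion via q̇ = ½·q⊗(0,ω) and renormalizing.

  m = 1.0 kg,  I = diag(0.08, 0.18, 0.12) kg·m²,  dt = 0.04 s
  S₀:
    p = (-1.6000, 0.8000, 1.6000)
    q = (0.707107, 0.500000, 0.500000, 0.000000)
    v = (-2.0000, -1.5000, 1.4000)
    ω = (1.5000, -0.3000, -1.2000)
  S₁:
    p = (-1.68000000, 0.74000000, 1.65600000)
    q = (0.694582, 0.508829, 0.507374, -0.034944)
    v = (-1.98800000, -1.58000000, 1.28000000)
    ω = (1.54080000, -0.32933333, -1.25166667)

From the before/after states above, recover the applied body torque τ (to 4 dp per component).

τ = (0.0600, -0.0600, -0.2000)

Δω = ω₁−ω₀ = (0.04080000, -0.02933333, -0.05166667)
precession coupling = (-0.0216, 0.0720, -0.0450)
applied torque τ = (0.0600, -0.0600, -0.2000)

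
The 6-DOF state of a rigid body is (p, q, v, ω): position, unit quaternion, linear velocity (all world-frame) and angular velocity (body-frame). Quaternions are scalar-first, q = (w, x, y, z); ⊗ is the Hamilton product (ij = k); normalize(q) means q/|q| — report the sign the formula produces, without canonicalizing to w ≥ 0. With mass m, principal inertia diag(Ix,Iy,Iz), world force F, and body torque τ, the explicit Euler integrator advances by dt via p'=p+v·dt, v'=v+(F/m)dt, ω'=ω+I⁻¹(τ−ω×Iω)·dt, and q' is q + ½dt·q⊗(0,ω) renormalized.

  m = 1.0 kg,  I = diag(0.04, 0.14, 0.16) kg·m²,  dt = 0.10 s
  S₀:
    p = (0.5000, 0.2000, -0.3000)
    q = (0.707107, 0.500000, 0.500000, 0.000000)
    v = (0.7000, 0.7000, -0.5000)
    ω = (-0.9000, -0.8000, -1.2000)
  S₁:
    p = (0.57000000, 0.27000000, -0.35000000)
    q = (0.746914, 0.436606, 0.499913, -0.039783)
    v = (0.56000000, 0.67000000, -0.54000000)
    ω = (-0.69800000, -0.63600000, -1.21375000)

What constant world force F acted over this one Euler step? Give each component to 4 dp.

Δv = v₁−v₀ = (-0.14000000, -0.03000000, -0.04000000)
F = m·Δv/dt = (-1.4000, -0.3000, -0.4000)

F = (-1.4000, -0.3000, -0.4000)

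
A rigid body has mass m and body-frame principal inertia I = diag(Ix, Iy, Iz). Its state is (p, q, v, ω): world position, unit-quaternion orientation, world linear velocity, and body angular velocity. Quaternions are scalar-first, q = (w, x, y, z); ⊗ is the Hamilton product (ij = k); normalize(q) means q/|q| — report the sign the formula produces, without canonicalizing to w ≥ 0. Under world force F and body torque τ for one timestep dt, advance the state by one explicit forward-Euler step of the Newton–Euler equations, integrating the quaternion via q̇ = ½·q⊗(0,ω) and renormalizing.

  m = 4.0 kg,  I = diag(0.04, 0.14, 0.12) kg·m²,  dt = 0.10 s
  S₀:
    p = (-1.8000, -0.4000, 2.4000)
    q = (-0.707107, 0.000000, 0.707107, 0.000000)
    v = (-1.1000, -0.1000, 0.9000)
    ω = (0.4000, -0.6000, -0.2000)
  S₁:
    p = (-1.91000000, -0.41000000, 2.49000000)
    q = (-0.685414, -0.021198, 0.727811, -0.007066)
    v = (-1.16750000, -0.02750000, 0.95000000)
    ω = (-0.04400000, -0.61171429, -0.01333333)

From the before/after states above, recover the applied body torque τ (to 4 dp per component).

ω₁ − ω₀ = (-0.44400000, -0.01171429, 0.18666667)
applied torque τ = (-0.1800, -0.0100, 0.2000)

τ = (-0.1800, -0.0100, 0.2000)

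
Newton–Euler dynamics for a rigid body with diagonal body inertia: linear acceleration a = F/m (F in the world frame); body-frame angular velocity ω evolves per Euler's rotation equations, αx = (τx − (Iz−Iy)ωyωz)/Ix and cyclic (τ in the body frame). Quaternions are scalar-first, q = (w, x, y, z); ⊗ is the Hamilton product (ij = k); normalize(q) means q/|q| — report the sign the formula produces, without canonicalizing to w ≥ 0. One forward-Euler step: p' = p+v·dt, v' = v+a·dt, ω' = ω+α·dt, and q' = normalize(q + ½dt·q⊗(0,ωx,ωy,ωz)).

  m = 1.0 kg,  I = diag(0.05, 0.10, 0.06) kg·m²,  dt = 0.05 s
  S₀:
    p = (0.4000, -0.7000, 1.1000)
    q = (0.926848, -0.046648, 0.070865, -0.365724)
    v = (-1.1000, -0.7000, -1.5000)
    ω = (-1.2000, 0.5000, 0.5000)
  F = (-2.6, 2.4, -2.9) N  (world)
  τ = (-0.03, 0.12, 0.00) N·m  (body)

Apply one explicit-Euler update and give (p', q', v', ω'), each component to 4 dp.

p' = (0.3450, -0.7350, 1.0250)
q' = (0.9286, -0.0690, 0.0939, -0.3524)
v' = (-1.2300, -0.5800, -1.6450)
ω' = (-1.2200, 0.5570, 0.5250)

linear accel F/m = (-2.6000, 2.4000, -2.9000)
p' = p + v·dt = (0.3450, -0.7350, 1.0250)
v + (F/m)dt = (-1.2300, -0.5800, -1.6450)
α = I⁻¹(τ − ω×Iω) = (-0.4000, 1.1400, 0.5000)
ω' = ω + α·dt = (-1.2200, 0.5570, 0.5250)
q⊗(0,ω) = (0.0914519, -0.8939231, 0.9256168, 0.5251380)
updated quaternion q' = (0.9286, -0.0690, 0.0939, -0.3524)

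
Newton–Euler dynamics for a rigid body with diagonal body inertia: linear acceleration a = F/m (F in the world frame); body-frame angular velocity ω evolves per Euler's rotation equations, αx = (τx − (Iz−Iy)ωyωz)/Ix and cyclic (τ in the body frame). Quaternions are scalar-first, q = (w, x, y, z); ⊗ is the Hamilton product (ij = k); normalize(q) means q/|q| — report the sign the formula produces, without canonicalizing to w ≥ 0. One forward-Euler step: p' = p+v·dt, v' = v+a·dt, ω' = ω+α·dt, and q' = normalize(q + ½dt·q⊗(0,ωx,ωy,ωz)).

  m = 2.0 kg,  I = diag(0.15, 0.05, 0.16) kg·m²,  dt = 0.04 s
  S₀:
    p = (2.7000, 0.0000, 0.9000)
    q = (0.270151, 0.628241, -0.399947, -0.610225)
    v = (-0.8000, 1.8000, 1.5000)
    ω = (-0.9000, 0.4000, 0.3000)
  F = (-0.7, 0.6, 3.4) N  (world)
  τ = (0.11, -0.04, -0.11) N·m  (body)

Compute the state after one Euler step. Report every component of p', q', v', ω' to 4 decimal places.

new position p' = (2.6680, 0.0720, 0.9600)
v + (F/m)dt = (-0.8140, 1.8120, 1.5680)
gyro term ω×Iω = (0.0132, 0.0027, 0.0360)
α = I⁻¹(τ − ω×Iω) = (0.6453, -0.8540, -0.9125)
ω + α·dt = (-0.8742, 0.3658, 0.2635)
q⊗(0,ω) = (0.9084632, -0.1190300, 0.4687906, -0.0276106)
q' = normalize(q + ½dt·q⊗(0,ω)) = (0.2883, 0.6257, -0.3905, -0.6106)

p' = (2.6680, 0.0720, 0.9600)
q' = (0.2883, 0.6257, -0.3905, -0.6106)
v' = (-0.8140, 1.8120, 1.5680)
ω' = (-0.8742, 0.3658, 0.2635)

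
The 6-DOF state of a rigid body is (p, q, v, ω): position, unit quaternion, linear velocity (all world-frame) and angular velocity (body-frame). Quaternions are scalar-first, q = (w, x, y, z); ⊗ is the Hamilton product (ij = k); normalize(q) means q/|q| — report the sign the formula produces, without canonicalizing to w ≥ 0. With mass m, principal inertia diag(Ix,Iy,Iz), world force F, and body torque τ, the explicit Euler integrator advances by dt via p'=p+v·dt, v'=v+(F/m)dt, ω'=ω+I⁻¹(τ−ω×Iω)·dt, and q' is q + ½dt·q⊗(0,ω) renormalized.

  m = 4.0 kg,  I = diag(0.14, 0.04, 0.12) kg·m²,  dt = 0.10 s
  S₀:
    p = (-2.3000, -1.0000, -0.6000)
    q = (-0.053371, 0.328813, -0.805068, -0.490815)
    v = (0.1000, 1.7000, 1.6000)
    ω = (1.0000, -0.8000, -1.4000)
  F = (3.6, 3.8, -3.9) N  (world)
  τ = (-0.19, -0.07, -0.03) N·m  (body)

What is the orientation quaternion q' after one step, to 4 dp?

Hamilton product q⊗(0,ω) = (-1.6600084, 0.6810722, 0.0122200, 0.6167370)
q' = normalize(q + ½dt·q⊗(0,ω)) = (-0.1358, 0.3612, -0.8009, -0.4579)

q' = (-0.1358, 0.3612, -0.8009, -0.4579)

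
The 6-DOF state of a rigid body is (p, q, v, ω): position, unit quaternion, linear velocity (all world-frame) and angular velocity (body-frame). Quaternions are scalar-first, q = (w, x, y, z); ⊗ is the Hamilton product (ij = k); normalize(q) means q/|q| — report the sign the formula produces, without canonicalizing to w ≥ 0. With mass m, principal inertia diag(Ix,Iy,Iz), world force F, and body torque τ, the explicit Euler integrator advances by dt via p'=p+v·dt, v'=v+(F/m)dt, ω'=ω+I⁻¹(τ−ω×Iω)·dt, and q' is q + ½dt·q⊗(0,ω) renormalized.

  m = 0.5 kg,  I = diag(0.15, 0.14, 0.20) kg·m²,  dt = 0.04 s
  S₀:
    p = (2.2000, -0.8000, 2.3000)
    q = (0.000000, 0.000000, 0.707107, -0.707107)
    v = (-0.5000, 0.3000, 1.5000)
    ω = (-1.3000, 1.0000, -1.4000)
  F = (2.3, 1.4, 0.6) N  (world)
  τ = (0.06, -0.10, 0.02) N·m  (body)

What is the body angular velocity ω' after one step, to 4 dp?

(τ − ω×Iω)/I = (0.9600, -0.0643, 0.0350)
ω' = ω + α·dt = (-1.2616, 0.9974, -1.3986)

ω' = (-1.2616, 0.9974, -1.3986)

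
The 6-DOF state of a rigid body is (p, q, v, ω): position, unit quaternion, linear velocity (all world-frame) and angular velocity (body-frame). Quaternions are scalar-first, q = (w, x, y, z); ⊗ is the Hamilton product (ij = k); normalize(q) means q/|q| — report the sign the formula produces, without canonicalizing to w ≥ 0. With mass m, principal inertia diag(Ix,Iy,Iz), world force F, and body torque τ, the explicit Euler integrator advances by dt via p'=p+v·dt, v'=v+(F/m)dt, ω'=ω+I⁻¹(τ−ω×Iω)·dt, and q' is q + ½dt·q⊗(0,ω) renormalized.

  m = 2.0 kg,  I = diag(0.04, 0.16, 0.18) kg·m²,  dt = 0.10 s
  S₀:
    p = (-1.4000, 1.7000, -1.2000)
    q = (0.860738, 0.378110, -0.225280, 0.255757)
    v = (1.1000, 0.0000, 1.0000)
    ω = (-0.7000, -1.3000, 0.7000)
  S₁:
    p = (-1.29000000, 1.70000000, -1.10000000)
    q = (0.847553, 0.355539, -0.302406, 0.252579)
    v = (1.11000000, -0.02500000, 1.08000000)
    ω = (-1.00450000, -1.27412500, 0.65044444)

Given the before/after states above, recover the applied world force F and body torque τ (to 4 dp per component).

F = (0.2000, -0.5000, 1.6000)
τ = (-0.1400, 0.1100, 0.0200)

ω₁ − ω₀ = (-0.30450000, 0.02587500, -0.04955556)
ω₀×(Iω₀) = (-0.0182, 0.0686, 0.1092)
applied torque τ = (-0.1400, 0.1100, 0.0200)
velocity change Δv = (0.01000000, -0.02500000, 0.08000000)
applied force F = (0.2000, -0.5000, 1.6000)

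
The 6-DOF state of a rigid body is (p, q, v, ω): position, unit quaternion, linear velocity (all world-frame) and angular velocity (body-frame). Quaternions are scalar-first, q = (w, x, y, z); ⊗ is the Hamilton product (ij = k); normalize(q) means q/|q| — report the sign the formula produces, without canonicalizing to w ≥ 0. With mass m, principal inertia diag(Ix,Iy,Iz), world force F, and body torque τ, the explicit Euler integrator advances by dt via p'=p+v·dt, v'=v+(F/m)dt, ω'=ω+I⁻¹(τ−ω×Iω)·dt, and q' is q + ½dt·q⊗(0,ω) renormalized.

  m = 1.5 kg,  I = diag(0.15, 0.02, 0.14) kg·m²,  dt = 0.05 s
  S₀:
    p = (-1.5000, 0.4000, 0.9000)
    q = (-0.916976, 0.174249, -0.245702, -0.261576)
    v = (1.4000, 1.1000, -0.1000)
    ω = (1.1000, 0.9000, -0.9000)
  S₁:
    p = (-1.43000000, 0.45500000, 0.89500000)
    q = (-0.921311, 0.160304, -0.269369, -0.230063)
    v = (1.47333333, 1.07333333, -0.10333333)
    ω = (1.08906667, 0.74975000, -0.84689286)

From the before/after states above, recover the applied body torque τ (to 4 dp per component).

rate change Δω = (-0.01093333, -0.15025000, 0.05310714)
ω₀×(Iω₀) = (-0.0972, -0.0099, -0.1287)
τ = I·(Δω/dt) + ω₀×(Iω₀) = (-0.1300, -0.0700, 0.0200)

τ = (-0.1300, -0.0700, 0.0200)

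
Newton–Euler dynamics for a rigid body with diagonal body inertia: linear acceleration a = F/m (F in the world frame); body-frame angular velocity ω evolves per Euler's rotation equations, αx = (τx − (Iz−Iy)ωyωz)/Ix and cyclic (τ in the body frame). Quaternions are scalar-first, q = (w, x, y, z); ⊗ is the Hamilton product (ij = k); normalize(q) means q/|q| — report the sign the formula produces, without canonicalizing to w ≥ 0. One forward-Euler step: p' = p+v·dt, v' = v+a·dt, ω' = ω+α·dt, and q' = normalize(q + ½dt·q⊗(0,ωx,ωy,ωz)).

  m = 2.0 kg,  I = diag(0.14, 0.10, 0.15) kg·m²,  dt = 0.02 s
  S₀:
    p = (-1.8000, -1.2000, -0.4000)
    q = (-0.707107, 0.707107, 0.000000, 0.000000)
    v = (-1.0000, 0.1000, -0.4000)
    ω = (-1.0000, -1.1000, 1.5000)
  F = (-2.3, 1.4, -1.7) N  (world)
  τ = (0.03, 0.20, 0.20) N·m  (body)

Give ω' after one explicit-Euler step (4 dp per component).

ω' = (-0.9839, -1.0630, 1.5325)

gyro term ω×Iω = (-0.0825, 0.0150, -0.0440)
α = I⁻¹(τ − ω×Iω) = (0.8036, 1.8500, 1.6267)
ω + α·dt = (-0.9839, -1.0630, 1.5325)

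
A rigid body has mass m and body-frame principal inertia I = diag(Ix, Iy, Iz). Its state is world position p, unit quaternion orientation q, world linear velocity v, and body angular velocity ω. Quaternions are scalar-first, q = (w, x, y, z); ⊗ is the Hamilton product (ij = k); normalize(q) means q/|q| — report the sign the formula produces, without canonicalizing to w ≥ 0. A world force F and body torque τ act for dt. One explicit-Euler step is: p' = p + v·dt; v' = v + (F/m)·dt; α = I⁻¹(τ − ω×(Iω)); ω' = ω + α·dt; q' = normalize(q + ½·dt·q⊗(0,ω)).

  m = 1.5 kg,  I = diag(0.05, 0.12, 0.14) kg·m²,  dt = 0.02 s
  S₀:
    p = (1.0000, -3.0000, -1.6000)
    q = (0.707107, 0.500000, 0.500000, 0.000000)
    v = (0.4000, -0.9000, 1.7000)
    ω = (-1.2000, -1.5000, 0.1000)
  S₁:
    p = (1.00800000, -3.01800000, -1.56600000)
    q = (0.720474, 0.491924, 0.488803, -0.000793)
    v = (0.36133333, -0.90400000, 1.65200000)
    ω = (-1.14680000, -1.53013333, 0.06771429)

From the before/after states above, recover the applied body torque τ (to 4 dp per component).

τ = (0.1300, -0.1700, -0.1000)

rate change Δω = (0.05320000, -0.03013333, -0.03228571)
precession coupling = (-0.0030, 0.0108, 0.1260)
I·α + gyro = (0.1300, -0.1700, -0.1000)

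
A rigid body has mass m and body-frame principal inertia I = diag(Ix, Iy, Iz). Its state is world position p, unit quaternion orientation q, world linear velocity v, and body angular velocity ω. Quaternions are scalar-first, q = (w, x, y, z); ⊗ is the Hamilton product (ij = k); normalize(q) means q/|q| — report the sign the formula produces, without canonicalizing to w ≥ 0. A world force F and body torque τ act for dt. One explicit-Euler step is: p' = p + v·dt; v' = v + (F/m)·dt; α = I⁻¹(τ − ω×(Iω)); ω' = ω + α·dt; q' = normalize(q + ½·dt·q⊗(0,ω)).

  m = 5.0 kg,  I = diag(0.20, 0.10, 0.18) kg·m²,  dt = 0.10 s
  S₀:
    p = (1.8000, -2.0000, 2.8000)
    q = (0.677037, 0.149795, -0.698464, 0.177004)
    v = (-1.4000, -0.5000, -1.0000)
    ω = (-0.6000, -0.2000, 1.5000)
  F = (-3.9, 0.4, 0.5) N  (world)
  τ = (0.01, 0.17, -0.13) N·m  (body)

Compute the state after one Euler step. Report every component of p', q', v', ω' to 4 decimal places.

new position p' = (1.6600, -2.0500, 2.7000)
v + (F/m)dt = (-1.4780, -0.4920, -0.9900)
ω×(Iω) gyroscopic = (-0.0240, -0.0180, -0.0120)
(τ − ω×Iω)/I = (0.1700, 1.8800, -0.6556)
ω' = ω + α·dt = (-0.5830, -0.0120, 1.4344)
2q̇ = q⊗(0,ω) = (-0.3153218, -1.4185174, -0.4663023, 0.5665181)
q + ½dt·q⊗(0,ω), renormalized = (0.6591, 0.0786, -0.7194, 0.2047)

p' = (1.6600, -2.0500, 2.7000)
q' = (0.6591, 0.0786, -0.7194, 0.2047)
v' = (-1.4780, -0.4920, -0.9900)
ω' = (-0.5830, -0.0120, 1.4344)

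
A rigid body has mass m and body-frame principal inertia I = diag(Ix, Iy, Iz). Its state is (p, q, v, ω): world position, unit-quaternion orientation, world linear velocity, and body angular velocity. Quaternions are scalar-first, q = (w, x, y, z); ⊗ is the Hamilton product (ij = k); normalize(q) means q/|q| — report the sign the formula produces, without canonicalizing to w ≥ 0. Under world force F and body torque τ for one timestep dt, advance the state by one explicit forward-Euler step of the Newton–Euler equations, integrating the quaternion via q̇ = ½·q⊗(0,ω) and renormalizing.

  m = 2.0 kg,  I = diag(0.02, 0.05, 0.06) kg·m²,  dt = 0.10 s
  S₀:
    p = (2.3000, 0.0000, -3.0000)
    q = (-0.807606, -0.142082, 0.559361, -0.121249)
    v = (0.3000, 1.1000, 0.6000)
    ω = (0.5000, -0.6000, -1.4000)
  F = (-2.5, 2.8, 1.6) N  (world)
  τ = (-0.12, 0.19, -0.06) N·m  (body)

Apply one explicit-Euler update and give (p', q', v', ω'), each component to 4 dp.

p' = (2.3300, 0.1100, -2.9400)
q' = (-0.7932, -0.2044, 0.5688, -0.0742)
v' = (0.1750, 1.2400, 0.6800)
ω' = (-0.1420, -0.2760, -1.4850)

α = I⁻¹(τ − ω×Iω) = (-6.4200, 3.2400, -0.8500)
ω' = ω + α·dt = (-0.1420, -0.2760, -1.4850)
2q̇ = q⊗(0,ω) = (0.2369090, -1.2596578, 0.2250243, 0.9362171)
q' = normalize(q + ½dt·q⊗(0,ω)) = (-0.7932, -0.2044, 0.5688, -0.0742)
linear accel F/m = (-1.2500, 1.4000, 0.8000)
p + v·dt = (2.3300, 0.1100, -2.9400)
v + (F/m)dt = (0.1750, 1.2400, 0.6800)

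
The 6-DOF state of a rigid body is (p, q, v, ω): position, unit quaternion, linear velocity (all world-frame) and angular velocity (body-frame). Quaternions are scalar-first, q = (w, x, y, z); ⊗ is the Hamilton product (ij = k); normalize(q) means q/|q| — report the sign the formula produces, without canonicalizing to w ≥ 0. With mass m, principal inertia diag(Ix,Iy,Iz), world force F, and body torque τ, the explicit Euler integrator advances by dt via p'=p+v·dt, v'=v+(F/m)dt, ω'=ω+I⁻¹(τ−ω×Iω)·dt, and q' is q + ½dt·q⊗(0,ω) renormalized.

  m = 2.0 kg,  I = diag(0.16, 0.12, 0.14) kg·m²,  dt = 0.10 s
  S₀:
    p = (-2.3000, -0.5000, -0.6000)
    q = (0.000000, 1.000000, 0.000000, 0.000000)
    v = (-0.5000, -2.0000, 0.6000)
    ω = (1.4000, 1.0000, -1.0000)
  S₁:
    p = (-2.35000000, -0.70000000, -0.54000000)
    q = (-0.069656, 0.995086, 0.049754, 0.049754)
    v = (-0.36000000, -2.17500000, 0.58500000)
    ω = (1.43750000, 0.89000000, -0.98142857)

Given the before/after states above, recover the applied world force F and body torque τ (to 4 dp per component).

velocity change Δv = (0.14000000, -0.17500000, -0.01500000)
F = m·Δv/dt = (2.8000, -3.5000, -0.3000)
Δω = ω₁−ω₀ = (0.03750000, -0.11000000, 0.01857143)
τ = I·(Δω/dt) + ω₀×(Iω₀) = (0.0400, -0.1600, -0.0300)

F = (2.8000, -3.5000, -0.3000)
τ = (0.0400, -0.1600, -0.0300)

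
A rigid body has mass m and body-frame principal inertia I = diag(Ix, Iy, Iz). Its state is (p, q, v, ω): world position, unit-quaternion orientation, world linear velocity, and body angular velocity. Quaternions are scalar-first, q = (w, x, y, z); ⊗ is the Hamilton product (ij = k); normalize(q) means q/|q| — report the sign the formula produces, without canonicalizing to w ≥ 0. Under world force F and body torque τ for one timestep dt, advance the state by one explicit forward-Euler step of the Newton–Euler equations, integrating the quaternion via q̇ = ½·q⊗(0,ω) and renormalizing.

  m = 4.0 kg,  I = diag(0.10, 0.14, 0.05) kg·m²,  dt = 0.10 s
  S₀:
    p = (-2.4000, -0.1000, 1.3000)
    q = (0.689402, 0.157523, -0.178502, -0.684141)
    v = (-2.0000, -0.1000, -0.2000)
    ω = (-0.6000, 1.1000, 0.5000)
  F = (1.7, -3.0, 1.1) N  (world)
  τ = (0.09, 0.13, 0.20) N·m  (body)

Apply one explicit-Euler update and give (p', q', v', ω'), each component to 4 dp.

p' = (-2.6000, -0.1100, 1.2800)
q' = (0.7194, 0.1696, -0.1237, -0.6621)
v' = (-1.9575, -0.1750, -0.1725)
ω' = (-0.4605, 1.2036, 0.9528)

a = (0.4250, -0.7500, 0.2750)
p + v·dt = (-2.6000, -0.1100, 1.2800)
new velocity v' = (-1.9575, -0.1750, -0.1725)
ω×(Iω) gyroscopic = (-0.0495, -0.0150, -0.0264)
α = I⁻¹(τ − ω×Iω) = (1.3950, 1.0357, 4.5280)
ω' = ω + α·dt = (-0.4605, 1.2036, 0.9528)
Hamilton product q⊗(0,ω) = (0.6329365, 0.2496629, 1.0900653, 0.4108751)
q + ½dt·q⊗(0,ω), renormalized = (0.7194, 0.1696, -0.1237, -0.6621)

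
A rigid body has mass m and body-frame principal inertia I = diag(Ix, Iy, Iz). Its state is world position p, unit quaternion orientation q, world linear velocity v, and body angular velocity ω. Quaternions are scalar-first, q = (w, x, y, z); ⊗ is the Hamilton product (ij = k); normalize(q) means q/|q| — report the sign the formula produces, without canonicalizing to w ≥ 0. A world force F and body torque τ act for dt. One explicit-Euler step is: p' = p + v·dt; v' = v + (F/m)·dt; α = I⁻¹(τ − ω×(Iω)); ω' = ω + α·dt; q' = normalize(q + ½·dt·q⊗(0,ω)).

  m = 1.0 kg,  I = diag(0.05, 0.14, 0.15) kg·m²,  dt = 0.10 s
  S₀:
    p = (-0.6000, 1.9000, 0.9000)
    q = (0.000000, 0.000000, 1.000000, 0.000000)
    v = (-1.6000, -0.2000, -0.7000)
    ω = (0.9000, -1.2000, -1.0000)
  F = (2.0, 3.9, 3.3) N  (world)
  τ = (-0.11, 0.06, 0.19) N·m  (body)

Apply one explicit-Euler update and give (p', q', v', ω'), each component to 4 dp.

new position p' = (-0.7600, 1.8800, 0.8300)
v + (F/m)dt = (-1.4000, 0.1900, -0.3700)
precession coupling ω×(Iω) = (0.0120, 0.0900, -0.0972)
angular accel α = (-2.4400, -0.2143, 1.9147)
new body rate ω' = (0.6560, -1.2214, -0.8085)
Hamilton product q⊗(0,ω) = (1.2000000, -1.0000000, 0.0000000, -0.9000000)
updated quaternion q' = (0.0598, -0.0498, 0.9960, -0.0448)

p' = (-0.7600, 1.8800, 0.8300)
q' = (0.0598, -0.0498, 0.9960, -0.0448)
v' = (-1.4000, 0.1900, -0.3700)
ω' = (0.6560, -1.2214, -0.8085)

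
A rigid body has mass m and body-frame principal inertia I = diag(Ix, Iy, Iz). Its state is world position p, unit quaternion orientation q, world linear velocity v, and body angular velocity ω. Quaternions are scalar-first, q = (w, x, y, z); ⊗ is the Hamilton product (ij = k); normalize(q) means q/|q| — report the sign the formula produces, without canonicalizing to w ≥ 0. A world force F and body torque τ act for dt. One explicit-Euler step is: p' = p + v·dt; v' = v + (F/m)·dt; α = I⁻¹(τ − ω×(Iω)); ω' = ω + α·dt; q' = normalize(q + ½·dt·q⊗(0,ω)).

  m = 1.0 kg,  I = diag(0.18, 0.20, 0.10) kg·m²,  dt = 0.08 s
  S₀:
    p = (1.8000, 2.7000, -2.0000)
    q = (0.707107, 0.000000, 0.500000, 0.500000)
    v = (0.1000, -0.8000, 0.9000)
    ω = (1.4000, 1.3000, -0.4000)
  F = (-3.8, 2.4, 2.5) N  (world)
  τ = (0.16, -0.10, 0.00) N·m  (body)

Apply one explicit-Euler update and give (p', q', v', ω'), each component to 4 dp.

p + v·dt = (1.8080, 2.6360, -1.9280)
v' = v + a·dt = (-0.2040, -0.6080, 1.1000)
α = I⁻¹(τ − ω×Iω) = (0.6000, -0.2760, -0.3640)
new body rate ω' = (1.4480, 1.2779, -0.4291)
q⊗(0,ω) = (-0.4500000, 0.1399498, 1.6192391, -0.9828428)
q + ½dt·q⊗(0,ω), renormalized = (0.6870, 0.0056, 0.5631, 0.4593)

p' = (1.8080, 2.6360, -1.9280)
q' = (0.6870, 0.0056, 0.5631, 0.4593)
v' = (-0.2040, -0.6080, 1.1000)
ω' = (1.4480, 1.2779, -0.4291)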